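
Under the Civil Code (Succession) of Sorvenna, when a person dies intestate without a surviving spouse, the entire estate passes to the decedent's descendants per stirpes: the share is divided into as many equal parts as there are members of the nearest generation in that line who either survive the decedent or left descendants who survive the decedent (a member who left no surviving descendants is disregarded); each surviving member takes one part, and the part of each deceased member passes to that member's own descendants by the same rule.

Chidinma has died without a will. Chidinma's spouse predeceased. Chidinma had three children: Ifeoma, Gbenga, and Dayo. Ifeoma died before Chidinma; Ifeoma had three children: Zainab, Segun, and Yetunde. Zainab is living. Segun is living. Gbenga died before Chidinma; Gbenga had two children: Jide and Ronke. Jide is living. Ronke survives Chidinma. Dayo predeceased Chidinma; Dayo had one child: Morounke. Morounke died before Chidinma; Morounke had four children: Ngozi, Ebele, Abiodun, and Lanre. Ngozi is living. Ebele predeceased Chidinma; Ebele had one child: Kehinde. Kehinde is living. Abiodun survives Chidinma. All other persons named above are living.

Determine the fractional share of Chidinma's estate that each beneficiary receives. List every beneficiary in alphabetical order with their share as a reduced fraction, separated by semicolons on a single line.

Abiodun 1/12; Jide 1/6; Kehinde 1/12; Lanre 1/12; Ngozi 1/12; Ronke 1/6; Segun 1/9; Yetunde 1/9; Zainab 1/9

There is no surviving spouse, so the entire estate passes to Chidinma's descendants per stirpes.
The estate is divided into 3 equal shares of 1/3 among Ifeoma, Gbenga, Dayo.
Ifeoma predeceased; the 1/3 allotted to Ifeoma's branch passes to Ifeoma's issue by representation.
The 1/3 is divided into 3 equal shares of 1/9 among Zainab, Segun, Yetunde.
Zainab is living and takes 1/9.
Segun is living and takes 1/9.
Yetunde is living and takes 1/9.
Gbenga predeceased; the 1/3 allotted to Gbenga's branch passes to Gbenga's issue by representation.
The 1/3 is divided into 2 equal shares of 1/6 among Jide, Ronke.
Jide is living and takes 1/6.
Ronke is living and takes 1/6.
Dayo predeceased; the 1/3 allotted to Dayo's branch passes to Dayo's issue by representation.
Morounke's line is the sole branch at this level, so the full 1/3 passes to Morounke's issue by representation.
The 1/3 is divided into 4 equal shares of 1/12 among Ngozi, Ebele, Abiodun, Lanre.
Ngozi is living and takes 1/12.
Ebele predeceased; the 1/12 allotted to Ebele's branch passes to Ebele's issue by representation.
Kehinde is the sole taker at this level and receives the full 1/12.
Abiodun is living and takes 1/12.
Lanre is living and takes 1/12.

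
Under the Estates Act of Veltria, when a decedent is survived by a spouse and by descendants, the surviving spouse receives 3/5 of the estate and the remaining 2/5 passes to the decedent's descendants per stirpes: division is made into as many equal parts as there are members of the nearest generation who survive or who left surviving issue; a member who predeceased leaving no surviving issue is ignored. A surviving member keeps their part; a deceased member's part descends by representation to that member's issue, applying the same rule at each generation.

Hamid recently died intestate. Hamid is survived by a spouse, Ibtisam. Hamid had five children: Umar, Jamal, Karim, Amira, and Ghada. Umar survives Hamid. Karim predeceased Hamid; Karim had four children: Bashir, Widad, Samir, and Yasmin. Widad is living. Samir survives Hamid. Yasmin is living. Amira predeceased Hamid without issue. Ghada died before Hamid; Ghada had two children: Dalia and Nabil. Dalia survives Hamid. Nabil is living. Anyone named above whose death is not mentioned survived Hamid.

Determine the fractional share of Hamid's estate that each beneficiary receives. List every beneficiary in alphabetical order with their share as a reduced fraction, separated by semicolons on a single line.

Ibtisam, as surviving spouse, takes 3/5.
The remaining 2/5 passes to Hamid's descendants per stirpes.
Amira left no surviving issue, so that branch lapses and is disregarded.
The 2/5 is divided into 4 equal shares of 1/10 among Umar, Jamal, Karim, Ghada.
Umar is living and takes 1/10.
Jamal is living and takes 1/10.
Karim predeceased; the 1/10 allotted to Karim's branch passes to Karim's issue by representation.
The 1/10 is divided into 4 equal shares of 1/40 among Bashir, Widad, Samir, Yasmin.
Bashir is living and takes 1/40.
Widad is living and takes 1/40.
Samir is living and takes 1/40.
Yasmin is living and takes 1/40.
Ghada predeceased; the 1/10 allotted to Ghada's branch passes to Ghada's issue by representation.
The 1/10 is divided into 2 equal shares of 1/20 among Dalia, Nabil.
Dalia is living and takes 1/20.
Nabil is living and takes 1/20.

Bashir 1/40; Dalia 1/20; Ibtisam 3/5; Jamal 1/10; Nabil 1/20; Samir 1/40; Umar 1/10; Widad 1/40; Yasmin 1/40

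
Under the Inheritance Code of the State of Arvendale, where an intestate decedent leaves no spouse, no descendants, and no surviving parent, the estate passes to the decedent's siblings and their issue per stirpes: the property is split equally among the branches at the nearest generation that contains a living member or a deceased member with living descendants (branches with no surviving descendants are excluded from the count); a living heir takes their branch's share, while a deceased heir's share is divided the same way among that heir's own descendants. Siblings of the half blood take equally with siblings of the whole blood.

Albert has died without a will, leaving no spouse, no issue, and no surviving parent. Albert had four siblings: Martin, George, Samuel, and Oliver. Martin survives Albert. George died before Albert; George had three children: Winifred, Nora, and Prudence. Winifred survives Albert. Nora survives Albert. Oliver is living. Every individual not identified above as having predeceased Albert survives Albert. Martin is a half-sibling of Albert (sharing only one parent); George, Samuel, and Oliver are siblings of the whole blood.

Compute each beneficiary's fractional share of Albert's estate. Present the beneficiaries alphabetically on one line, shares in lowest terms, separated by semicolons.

Martin 1/4; Nora 1/12; Oliver 1/4; Prudence 1/12; Samuel 1/4; Winifred 1/12

No spouse, descendants, or parent survives, so the estate passes to Albert's siblings per stirpes.
Half-blood and whole-blood siblings take equally under the stated rule.
The estate is divided into 4 equal shares of 1/4 among Martin, George, Samuel, Oliver.
Martin is living and takes 1/4.
George predeceased; the 1/4 allotted to George's branch passes to George's issue by representation.
The 1/4 is divided into 3 equal shares of 1/12 among Winifred, Nora, Prudence.
Winifred is living and takes 1/12.
Nora is living and takes 1/12.
Prudence is living and takes 1/12.
Samuel is living and takes 1/4.
Oliver is living and takes 1/4.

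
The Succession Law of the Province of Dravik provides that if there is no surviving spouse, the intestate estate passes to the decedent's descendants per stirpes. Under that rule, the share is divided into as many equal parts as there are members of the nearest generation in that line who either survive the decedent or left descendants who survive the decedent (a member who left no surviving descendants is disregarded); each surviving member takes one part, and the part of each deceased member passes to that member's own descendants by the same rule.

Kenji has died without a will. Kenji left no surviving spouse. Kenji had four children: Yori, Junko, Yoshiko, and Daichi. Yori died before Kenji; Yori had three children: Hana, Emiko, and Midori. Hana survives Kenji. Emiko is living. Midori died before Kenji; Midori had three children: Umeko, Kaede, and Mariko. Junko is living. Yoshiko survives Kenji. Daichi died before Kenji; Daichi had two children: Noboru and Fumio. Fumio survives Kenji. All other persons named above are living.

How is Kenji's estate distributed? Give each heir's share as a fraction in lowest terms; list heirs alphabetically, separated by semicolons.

There is no surviving spouse, so the entire estate passes to Kenji's descendants per stirpes.
The estate is divided into 4 equal shares of 1/4 among Yori, Junko, Yoshiko, Daichi.
Yori predeceased; the 1/4 allotted to Yori's branch passes to Yori's issue by representation.
The 1/4 is divided into 3 equal shares of 1/12 among Hana, Emiko, Midori.
Hana is living and takes 1/12.
Emiko is living and takes 1/12.
Midori predeceased; the 1/12 allotted to Midori's branch passes to Midori's issue by representation.
The 1/12 is divided into 3 equal shares of 1/36 among Umeko, Kaede, Mariko.
Umeko is living and takes 1/36.
Kaede is living and takes 1/36.
Mariko is living and takes 1/36.
Junko is living and takes 1/4.
Yoshiko is living and takes 1/4.
Daichi predeceased; the 1/4 allotted to Daichi's branch passes to Daichi's issue by representation.
The 1/4 is divided into 2 equal shares of 1/8 among Noboru, Fumio.
Noboru is living and takes 1/8.
Fumio is living and takes 1/8.

Emiko 1/12; Fumio 1/8; Hana 1/12; Junko 1/4; Kaede 1/36; Mariko 1/36; Noboru 1/8; Umeko 1/36; Yoshiko 1/4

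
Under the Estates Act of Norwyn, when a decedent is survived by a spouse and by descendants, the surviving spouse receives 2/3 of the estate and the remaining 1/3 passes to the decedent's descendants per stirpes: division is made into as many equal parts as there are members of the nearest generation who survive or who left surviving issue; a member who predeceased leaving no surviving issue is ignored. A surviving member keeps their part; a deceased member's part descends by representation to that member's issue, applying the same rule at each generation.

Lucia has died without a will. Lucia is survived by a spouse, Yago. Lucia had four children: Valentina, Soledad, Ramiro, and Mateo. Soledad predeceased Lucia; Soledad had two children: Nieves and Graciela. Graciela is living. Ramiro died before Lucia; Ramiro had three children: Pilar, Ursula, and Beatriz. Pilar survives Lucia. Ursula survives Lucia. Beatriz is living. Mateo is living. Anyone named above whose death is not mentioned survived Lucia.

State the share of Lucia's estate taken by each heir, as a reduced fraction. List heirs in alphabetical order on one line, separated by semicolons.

Yago, as surviving spouse, takes 2/3.
The remaining 1/3 passes to Lucia's descendants per stirpes.
The 1/3 is divided into 4 equal shares of 1/12 among Valentina, Soledad, Ramiro, Mateo.
Valentina is living and takes 1/12.
Soledad predeceased; the 1/12 allotted to Soledad's branch passes to Soledad's issue by representation.
The 1/12 is divided into 2 equal shares of 1/24 among Nieves, Graciela.
Nieves is living and takes 1/24.
Graciela is living and takes 1/24.
Ramiro predeceased; the 1/12 allotted to Ramiro's branch passes to Ramiro's issue by representation.
The 1/12 is divided into 3 equal shares of 1/36 among Pilar, Ursula, Beatriz.
Pilar is living and takes 1/36.
Ursula is living and takes 1/36.
Beatriz is living and takes 1/36.
Mateo is living and takes 1/12.

Beatriz 1/36; Graciela 1/24; Mateo 1/12; Nieves 1/24; Pilar 1/36; Ursula 1/36; Valentina 1/12; Yago 2/3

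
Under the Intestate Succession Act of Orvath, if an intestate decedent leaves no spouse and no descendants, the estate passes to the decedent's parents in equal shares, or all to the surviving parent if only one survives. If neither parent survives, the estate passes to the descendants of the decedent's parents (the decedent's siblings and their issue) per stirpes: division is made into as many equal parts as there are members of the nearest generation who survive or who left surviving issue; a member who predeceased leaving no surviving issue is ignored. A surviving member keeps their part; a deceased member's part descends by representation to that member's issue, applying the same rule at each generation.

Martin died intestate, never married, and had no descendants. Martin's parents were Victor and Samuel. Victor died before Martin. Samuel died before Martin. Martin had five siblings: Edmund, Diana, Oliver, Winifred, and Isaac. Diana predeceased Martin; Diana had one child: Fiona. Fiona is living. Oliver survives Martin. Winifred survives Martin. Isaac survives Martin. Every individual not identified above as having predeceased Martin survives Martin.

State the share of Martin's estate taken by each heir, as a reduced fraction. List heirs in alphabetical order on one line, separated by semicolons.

Edmund 1/5; Fiona 1/5; Isaac 1/5; Oliver 1/5; Winifred 1/5

Neither parent survives and there are no descendants, so the estate passes to Martin's siblings and their issue per stirpes.
The estate is divided into 5 equal shares of 1/5 among Edmund, Diana, Oliver, Winifred, Isaac.
Edmund is living and takes 1/5.
Diana predeceased; the 1/5 allotted to Diana's branch passes to Diana's issue by representation.
Fiona is the sole taker at this level and receives the full 1/5.
Oliver is living and takes 1/5.
Winifred is living and takes 1/5.
Isaac is living and takes 1/5.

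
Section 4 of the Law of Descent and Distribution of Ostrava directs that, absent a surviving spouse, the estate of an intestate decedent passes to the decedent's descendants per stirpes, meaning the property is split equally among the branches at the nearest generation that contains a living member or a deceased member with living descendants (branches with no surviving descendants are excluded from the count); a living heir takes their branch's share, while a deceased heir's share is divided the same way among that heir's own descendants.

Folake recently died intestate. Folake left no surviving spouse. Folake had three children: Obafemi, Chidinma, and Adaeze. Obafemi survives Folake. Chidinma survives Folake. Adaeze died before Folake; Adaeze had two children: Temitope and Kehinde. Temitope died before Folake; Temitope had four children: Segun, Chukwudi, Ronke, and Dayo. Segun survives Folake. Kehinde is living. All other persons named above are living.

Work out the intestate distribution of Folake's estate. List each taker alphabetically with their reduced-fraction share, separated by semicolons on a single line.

There is no surviving spouse, so the entire estate passes to Folake's descendants per stirpes.
The estate is divided into 3 equal shares of 1/3 among Obafemi, Chidinma, Adaeze.
Obafemi is living and takes 1/3.
Chidinma is living and takes 1/3.
Adaeze predeceased; the 1/3 allotted to Adaeze's branch passes to Adaeze's issue by representation.
The 1/3 is divided into 2 equal shares of 1/6 among Temitope, Kehinde.
Temitope predeceased; the 1/6 allotted to Temitope's branch passes to Temitope's issue by representation.
The 1/6 is divided into 4 equal shares of 1/24 among Segun, Chukwudi, Ronke, Dayo.
Segun is living and takes 1/24.
Chukwudi is living and takes 1/24.
Ronke is living and takes 1/24.
Dayo is living and takes 1/24.
Kehinde is living and takes 1/6.

Chidinma 1/3; Chukwudi 1/24; Dayo 1/24; Kehinde 1/6; Obafemi 1/3; Ronke 1/24; Segun 1/24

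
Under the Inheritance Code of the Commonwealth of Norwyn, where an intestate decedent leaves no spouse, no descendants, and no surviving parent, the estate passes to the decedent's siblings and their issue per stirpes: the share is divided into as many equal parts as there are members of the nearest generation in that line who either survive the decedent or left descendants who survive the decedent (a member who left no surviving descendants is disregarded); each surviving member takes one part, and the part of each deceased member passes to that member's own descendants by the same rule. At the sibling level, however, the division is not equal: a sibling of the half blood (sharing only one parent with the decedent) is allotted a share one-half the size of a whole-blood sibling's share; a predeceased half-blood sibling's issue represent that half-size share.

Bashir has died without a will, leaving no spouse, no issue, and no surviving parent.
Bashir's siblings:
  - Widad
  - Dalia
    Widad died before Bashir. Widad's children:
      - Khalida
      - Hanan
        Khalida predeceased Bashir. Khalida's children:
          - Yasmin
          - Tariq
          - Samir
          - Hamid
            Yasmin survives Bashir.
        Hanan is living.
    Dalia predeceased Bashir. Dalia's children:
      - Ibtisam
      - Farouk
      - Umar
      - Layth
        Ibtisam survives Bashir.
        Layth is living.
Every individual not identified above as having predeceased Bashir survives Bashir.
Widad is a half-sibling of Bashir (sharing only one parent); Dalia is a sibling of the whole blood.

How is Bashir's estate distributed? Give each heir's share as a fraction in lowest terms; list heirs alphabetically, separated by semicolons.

Farouk 1/6; Hamid 1/24; Hanan 1/6; Ibtisam 1/6; Layth 1/6; Samir 1/24; Tariq 1/24; Umar 1/6; Yasmin 1/24

No spouse, descendants, or parent survives, so the estate passes to Bashir's siblings per stirpes.
Half-blood siblings count for one-half the weight of whole-blood siblings at the initial division.
Dividing 1 in proportion to weights (total weight 3/2): Widad (weight 1/2) → 1/3; Dalia (weight 1) → 2/3.
Widad predeceased; the 1/3 allotted to Widad's branch passes to Widad's issue by representation.
The 1/3 is divided into 2 equal shares of 1/6 among Khalida, Hanan.
Khalida predeceased; the 1/6 allotted to Khalida's branch passes to Khalida's issue by representation.
The 1/6 is divided into 4 equal shares of 1/24 among Yasmin, Tariq, Samir, Hamid.
Yasmin is living and takes 1/24.
Tariq is living and takes 1/24.
Samir is living and takes 1/24.
Hamid is living and takes 1/24.
Hanan is living and takes 1/6.
Dalia predeceased; the 2/3 allotted to Dalia's branch passes to Dalia's issue by representation.
The 2/3 is divided into 4 equal shares of 1/6 among Ibtisam, Farouk, Umar, Layth.
Ibtisam is living and takes 1/6.
Farouk is living and takes 1/6.
Umar is living and takes 1/6.
Layth is living and takes 1/6.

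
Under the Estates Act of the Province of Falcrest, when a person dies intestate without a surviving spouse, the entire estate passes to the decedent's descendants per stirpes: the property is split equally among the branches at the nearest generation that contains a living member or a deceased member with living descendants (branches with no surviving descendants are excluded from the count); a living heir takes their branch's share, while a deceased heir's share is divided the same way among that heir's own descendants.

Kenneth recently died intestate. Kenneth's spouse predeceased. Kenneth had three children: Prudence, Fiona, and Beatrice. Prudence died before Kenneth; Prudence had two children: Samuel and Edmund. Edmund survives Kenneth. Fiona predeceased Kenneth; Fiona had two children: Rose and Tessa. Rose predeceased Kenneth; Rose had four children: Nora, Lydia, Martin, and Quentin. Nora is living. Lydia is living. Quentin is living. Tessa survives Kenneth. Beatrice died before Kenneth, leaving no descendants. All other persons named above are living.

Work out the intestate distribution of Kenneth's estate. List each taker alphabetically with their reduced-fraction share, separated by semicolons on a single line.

There is no surviving spouse, so the entire estate passes to Kenneth's descendants per stirpes.
Beatrice left no surviving issue, so that branch lapses and is disregarded.
The estate is divided into 2 equal shares of 1/2 among Prudence, Fiona.
Prudence predeceased; the 1/2 allotted to Prudence's branch passes to Prudence's issue by representation.
The 1/2 is divided into 2 equal shares of 1/4 among Samuel, Edmund.
Samuel is living and takes 1/4.
Edmund is living and takes 1/4.
Fiona predeceased; the 1/2 allotted to Fiona's branch passes to Fiona's issue by representation.
The 1/2 is divided into 2 equal shares of 1/4 among Rose, Tessa.
Rose predeceased; the 1/4 allotted to Rose's branch passes to Rose's issue by representation.
The 1/4 is divided into 4 equal shares of 1/16 among Nora, Lydia, Martin, Quentin.
Nora is living and takes 1/16.
Lydia is living and takes 1/16.
Martin is living and takes 1/16.
Quentin is living and takes 1/16.
Tessa is living and takes 1/4.

Edmund 1/4; Lydia 1/16; Martin 1/16; Nora 1/16; Quentin 1/16; Samuel 1/4; Tessa 1/4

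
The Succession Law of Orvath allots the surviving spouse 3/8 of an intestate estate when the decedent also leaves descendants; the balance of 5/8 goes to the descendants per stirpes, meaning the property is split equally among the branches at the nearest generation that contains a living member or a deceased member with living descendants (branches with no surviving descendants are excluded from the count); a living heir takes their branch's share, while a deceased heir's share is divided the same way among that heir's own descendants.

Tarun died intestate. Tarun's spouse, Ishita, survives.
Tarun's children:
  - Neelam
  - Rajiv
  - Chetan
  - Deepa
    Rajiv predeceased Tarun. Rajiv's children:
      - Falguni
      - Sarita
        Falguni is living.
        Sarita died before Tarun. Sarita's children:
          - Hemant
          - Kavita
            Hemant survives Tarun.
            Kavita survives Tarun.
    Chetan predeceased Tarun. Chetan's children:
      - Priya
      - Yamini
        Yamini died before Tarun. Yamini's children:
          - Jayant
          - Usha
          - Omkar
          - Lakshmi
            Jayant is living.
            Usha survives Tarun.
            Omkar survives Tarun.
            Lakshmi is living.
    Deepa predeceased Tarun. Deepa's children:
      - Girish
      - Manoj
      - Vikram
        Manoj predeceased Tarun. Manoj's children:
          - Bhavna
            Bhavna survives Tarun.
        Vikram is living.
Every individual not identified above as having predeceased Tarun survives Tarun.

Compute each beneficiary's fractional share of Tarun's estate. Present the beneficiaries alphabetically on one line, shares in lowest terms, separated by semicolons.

Ishita, as surviving spouse, takes 3/8.
The remaining 5/8 passes to Tarun's descendants per stirpes.
The 5/8 is divided into 4 equal shares of 5/32 among Neelam, Rajiv, Chetan, Deepa.
Neelam is living and takes 5/32.
Rajiv predeceased; the 5/32 allotted to Rajiv's branch passes to Rajiv's issue by representation.
The 5/32 is divided into 2 equal shares of 5/64 among Falguni, Sarita.
Falguni is living and takes 5/64.
Sarita predeceased; the 5/64 allotted to Sarita's branch passes to Sarita's issue by representation.
The 5/64 is divided into 2 equal shares of 5/128 among Hemant, Kavita.
Hemant is living and takes 5/128.
Kavita is living and takes 5/128.
Chetan predeceased; the 5/32 allotted to Chetan's branch passes to Chetan's issue by representation.
The 5/32 is divided into 2 equal shares of 5/64 among Priya, Yamini.
Priya is living and takes 5/64.
Yamini predeceased; the 5/64 allotted to Yamini's branch passes to Yamini's issue by representation.
The 5/64 is divided into 4 equal shares of 5/256 among Jayant, Usha, Omkar, Lakshmi.
Jayant is living and takes 5/256.
Usha is living and takes 5/256.
Omkar is living and takes 5/256.
Lakshmi is living and takes 5/256.
Deepa predeceased; the 5/32 allotted to Deepa's branch passes to Deepa's issue by representation.
The 5/32 is divided into 3 equal shares of 5/96 among Girish, Manoj, Vikram.
Girish is living and takes 5/96.
Manoj predeceased; the 5/96 allotted to Manoj's branch passes to Manoj's issue by representation.
Bhavna is the sole taker at this level and receives the full 5/96.
Vikram is living and takes 5/96.

Bhavna 5/96; Falguni 5/64; Girish 5/96; Hemant 5/128; Ishita 3/8; Jayant 5/256; Kavita 5/128; Lakshmi 5/256; Neelam 5/32; Omkar 5/256; Priya 5/64; Usha 5/256; Vikram 5/96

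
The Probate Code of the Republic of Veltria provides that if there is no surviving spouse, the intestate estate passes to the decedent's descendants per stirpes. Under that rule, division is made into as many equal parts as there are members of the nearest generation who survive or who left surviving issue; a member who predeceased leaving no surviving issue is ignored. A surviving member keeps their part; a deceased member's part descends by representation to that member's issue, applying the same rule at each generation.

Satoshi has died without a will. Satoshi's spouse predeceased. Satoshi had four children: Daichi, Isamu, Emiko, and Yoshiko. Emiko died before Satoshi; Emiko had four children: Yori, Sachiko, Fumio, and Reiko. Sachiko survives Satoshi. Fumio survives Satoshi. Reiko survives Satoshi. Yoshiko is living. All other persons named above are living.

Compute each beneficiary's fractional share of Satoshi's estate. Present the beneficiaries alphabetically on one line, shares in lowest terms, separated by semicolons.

There is no surviving spouse, so the entire estate passes to Satoshi's descendants per stirpes.
The estate is divided into 4 equal shares of 1/4 among Daichi, Isamu, Emiko, Yoshiko.
Daichi is living and takes 1/4.
Isamu is living and takes 1/4.
Emiko predeceased; the 1/4 allotted to Emiko's branch passes to Emiko's issue by representation.
The 1/4 is divided into 4 equal shares of 1/16 among Yori, Sachiko, Fumio, Reiko.
Yori is living and takes 1/16.
Sachiko is living and takes 1/16.
Fumio is living and takes 1/16.
Reiko is living and takes 1/16.
Yoshiko is living and takes 1/4.

Daichi 1/4; Fumio 1/16; Isamu 1/4; Reiko 1/16; Sachiko 1/16; Yori 1/16; Yoshiko 1/4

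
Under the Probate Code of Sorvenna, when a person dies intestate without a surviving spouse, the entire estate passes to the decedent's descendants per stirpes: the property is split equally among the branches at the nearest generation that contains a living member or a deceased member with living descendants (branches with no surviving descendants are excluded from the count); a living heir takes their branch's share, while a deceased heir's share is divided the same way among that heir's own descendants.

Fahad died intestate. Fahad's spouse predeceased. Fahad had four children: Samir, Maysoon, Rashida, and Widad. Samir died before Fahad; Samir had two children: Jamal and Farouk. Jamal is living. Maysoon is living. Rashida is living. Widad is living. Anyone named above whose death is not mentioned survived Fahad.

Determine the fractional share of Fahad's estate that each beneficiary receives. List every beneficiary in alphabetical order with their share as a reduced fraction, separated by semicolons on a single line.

There is no surviving spouse, so the entire estate passes to Fahad's descendants per stirpes.
The estate is divided into 4 equal shares of 1/4 among Samir, Maysoon, Rashida, Widad.
Samir predeceased; the 1/4 allotted to Samir's branch passes to Samir's issue by representation.
The 1/4 is divided into 2 equal shares of 1/8 among Jamal, Farouk.
Jamal is living and takes 1/8.
Farouk is living and takes 1/8.
Maysoon is living and takes 1/4.
Rashida is living and takes 1/4.
Widad is living and takes 1/4.

Farouk 1/8; Jamal 1/8; Maysoon 1/4; Rashida 1/4; Widad 1/4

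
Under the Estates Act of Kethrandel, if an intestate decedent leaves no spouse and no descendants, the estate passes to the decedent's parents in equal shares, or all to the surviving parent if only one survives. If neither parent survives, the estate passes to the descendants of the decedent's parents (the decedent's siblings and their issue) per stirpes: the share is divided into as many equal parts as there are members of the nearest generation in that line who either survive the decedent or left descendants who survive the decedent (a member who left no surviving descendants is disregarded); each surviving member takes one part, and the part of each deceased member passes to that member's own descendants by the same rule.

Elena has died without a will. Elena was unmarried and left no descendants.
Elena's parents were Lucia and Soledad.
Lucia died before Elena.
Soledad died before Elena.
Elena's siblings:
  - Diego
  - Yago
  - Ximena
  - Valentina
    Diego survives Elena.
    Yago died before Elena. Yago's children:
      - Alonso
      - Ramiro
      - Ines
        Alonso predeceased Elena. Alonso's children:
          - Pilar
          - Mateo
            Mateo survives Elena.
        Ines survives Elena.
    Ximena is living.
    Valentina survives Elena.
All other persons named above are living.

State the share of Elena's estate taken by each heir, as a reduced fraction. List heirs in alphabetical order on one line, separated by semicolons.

Diego 1/4; Ines 1/12; Mateo 1/24; Pilar 1/24; Ramiro 1/12; Valentina 1/4; Ximena 1/4

Neither parent survives and there are no descendants, so the estate passes to Elena's siblings and their issue per stirpes.
The estate is divided into 4 equal shares of 1/4 among Diego, Yago, Ximena, Valentina.
Diego is living and takes 1/4.
Yago predeceased; the 1/4 allotted to Yago's branch passes to Yago's issue by representation.
The 1/4 is divided into 3 equal shares of 1/12 among Alonso, Ramiro, Ines.
Alonso predeceased; the 1/12 allotted to Alonso's branch passes to Alonso's issue by representation.
The 1/12 is divided into 2 equal shares of 1/24 among Pilar, Mateo.
Pilar is living and takes 1/24.
Mateo is living and takes 1/24.
Ramiro is living and takes 1/12.
Ines is living and takes 1/12.
Ximena is living and takes 1/4.
Valentina is living and takes 1/4.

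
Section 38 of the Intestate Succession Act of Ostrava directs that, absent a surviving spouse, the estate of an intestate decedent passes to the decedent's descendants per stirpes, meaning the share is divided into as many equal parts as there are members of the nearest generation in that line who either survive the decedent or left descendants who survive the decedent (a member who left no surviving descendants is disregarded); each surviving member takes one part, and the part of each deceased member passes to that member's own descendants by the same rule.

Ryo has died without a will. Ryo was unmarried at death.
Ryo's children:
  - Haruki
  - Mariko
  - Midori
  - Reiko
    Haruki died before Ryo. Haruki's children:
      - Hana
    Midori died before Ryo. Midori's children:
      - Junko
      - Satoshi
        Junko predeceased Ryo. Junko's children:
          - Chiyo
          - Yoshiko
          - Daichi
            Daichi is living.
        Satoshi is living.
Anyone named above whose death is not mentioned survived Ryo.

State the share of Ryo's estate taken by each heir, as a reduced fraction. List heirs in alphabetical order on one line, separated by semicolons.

Chiyo 1/24; Daichi 1/24; Hana 1/4; Mariko 1/4; Reiko 1/4; Satoshi 1/8; Yoshiko 1/24

There is no surviving spouse, so the entire estate passes to Ryo's descendants per stirpes.
The estate is divided into 4 equal shares of 1/4 among Haruki, Mariko, Midori, Reiko.
Haruki predeceased; the 1/4 allotted to Haruki's branch passes to Haruki's issue by representation.
Hana is the sole taker at this level and receives the full 1/4.
Mariko is living and takes 1/4.
Midori predeceased; the 1/4 allotted to Midori's branch passes to Midori's issue by representation.
The 1/4 is divided into 2 equal shares of 1/8 among Junko, Satoshi.
Junko predeceased; the 1/8 allotted to Junko's branch passes to Junko's issue by representation.
The 1/8 is divided into 3 equal shares of 1/24 among Chiyo, Yoshiko, Daichi.
Chiyo is living and takes 1/24.
Yoshiko is living and takes 1/24.
Daichi is living and takes 1/24.
Satoshi is living and takes 1/8.
Reiko is living and takes 1/4.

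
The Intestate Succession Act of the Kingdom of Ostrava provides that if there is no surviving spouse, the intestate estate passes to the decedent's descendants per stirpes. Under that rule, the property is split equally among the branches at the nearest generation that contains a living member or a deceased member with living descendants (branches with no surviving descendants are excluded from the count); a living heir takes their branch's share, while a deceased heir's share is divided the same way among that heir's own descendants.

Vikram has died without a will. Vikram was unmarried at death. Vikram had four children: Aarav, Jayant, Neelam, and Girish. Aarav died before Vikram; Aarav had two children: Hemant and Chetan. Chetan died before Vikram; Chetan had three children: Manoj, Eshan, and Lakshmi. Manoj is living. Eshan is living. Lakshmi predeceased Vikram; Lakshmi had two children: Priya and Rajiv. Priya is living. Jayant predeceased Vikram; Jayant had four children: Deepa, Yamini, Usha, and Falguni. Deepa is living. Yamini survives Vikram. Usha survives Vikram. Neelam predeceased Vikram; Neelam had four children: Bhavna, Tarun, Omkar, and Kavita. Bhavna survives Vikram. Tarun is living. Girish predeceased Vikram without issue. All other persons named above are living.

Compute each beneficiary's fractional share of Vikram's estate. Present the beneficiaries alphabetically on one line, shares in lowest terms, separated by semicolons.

Bhavna 1/12; Deepa 1/12; Eshan 1/18; Falguni 1/12; Hemant 1/6; Kavita 1/12; Manoj 1/18; Omkar 1/12; Priya 1/36; Rajiv 1/36; Tarun 1/12; Usha 1/12; Yamini 1/12

There is no surviving spouse, so the entire estate passes to Vikram's descendants per stirpes.
Girish left no surviving issue, so that branch lapses and is disregarded.
The estate is divided into 3 equal shares of 1/3 among Aarav, Jayant, Neelam.
Aarav predeceased; the 1/3 allotted to Aarav's branch passes to Aarav's issue by representation.
The 1/3 is divided into 2 equal shares of 1/6 among Hemant, Chetan.
Hemant is living and takes 1/6.
Chetan predeceased; the 1/6 allotted to Chetan's branch passes to Chetan's issue by representation.
The 1/6 is divided into 3 equal shares of 1/18 among Manoj, Eshan, Lakshmi.
Manoj is living and takes 1/18.
Eshan is living and takes 1/18.
Lakshmi predeceased; the 1/18 allotted to Lakshmi's branch passes to Lakshmi's issue by representation.
The 1/18 is divided into 2 equal shares of 1/36 among Priya, Rajiv.
Priya is living and takes 1/36.
Rajiv is living and takes 1/36.
Jayant predeceased; the 1/3 allotted to Jayant's branch passes to Jayant's issue by representation.
The 1/3 is divided into 4 equal shares of 1/12 among Deepa, Yamini, Usha, Falguni.
Deepa is living and takes 1/12.
Yamini is living and takes 1/12.
Usha is living and takes 1/12.
Falguni is living and takes 1/12.
Neelam predeceased; the 1/3 allotted to Neelam's branch passes to Neelam's issue by representation.
The 1/3 is divided into 4 equal shares of 1/12 among Bhavna, Tarun, Omkar, Kavita.
Bhavna is living and takes 1/12.
Tarun is living and takes 1/12.
Omkar is living and takes 1/12.
Kavita is living and takes 1/12.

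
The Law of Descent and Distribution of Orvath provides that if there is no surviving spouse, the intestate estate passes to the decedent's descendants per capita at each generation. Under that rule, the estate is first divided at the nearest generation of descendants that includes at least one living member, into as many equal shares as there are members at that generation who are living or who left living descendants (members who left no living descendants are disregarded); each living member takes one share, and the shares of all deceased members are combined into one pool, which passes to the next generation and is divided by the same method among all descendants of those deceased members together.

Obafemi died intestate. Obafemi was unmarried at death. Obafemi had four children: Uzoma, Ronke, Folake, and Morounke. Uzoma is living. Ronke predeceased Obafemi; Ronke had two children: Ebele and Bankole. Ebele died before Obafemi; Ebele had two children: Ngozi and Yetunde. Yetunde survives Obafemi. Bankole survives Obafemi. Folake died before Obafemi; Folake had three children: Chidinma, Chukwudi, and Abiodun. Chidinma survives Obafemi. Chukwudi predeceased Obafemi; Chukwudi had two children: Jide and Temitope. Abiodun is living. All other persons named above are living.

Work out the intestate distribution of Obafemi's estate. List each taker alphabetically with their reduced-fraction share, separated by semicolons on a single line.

There is no surviving spouse, so the entire estate passes to Obafemi's descendants per capita at each generation.
At generation 1 (Uzoma, Ronke, Folake, Morounke) there are 4 shares of (1)/4 = 1/4 each.
Living: Uzoma and Morounke — each takes 1/4.
Deceased: Ronke and Folake. Their combined 1/2 is pooled and carried to generation 2.
At generation 2 (Ebele, Bankole, Chidinma, Chukwudi, Abiodun) there are 5 shares of (1/2)/5 = 1/10 each.
Living: Bankole, Chidinma, and Abiodun — each takes 1/10.
Deceased: Ebele and Chukwudi. Their combined 1/5 is pooled and carried to generation 3.
At generation 3 (Ngozi, Yetunde, Jide, Temitope) there are 4 shares of (1/5)/4 = 1/20 each.
Living: Ngozi, Yetunde, Jide, and Temitope — each takes 1/20.

Abiodun 1/10; Bankole 1/10; Chidinma 1/10; Jide 1/20; Morounke 1/4; Ngozi 1/20; Temitope 1/20; Uzoma 1/4; Yetunde 1/20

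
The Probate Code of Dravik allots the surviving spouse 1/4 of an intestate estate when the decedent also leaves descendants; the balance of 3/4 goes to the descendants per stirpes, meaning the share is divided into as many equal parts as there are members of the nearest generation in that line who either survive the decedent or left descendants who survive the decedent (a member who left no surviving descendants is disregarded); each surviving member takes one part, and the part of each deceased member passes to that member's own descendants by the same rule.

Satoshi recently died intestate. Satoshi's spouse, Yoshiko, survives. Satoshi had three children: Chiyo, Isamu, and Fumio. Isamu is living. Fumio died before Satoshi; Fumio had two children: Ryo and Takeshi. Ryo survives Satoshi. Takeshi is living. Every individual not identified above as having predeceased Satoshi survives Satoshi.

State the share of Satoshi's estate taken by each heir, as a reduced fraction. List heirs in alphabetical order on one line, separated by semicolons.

Yoshiko, as surviving spouse, takes 1/4.
The remaining 3/4 passes to Satoshi's descendants per stirpes.
The 3/4 is divided into 3 equal shares of 1/4 among Chiyo, Isamu, Fumio.
Chiyo is living and takes 1/4.
Isamu is living and takes 1/4.
Fumio predeceased; the 1/4 allotted to Fumio's branch passes to Fumio's issue by representation.
The 1/4 is divided into 2 equal shares of 1/8 among Ryo, Takeshi.
Ryo is living and takes 1/8.
Takeshi is living and takes 1/8.

Chiyo 1/4; Isamu 1/4; Ryo 1/8; Takeshi 1/8; Yoshiko 1/4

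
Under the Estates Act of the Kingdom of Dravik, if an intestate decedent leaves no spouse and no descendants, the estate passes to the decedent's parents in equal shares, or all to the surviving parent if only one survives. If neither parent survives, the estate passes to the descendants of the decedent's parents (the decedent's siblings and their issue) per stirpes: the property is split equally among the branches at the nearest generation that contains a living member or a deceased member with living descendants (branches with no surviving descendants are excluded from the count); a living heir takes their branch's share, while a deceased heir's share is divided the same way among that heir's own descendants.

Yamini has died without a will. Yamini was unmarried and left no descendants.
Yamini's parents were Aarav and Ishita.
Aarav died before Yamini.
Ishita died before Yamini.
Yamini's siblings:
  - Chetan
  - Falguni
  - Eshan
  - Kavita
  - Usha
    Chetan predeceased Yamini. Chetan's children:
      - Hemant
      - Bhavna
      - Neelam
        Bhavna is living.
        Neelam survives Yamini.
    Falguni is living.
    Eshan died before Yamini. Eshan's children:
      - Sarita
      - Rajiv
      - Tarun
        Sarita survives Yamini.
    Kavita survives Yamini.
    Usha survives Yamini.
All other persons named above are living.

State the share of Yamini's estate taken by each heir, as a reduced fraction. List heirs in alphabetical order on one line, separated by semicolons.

Neither parent survives and there are no descendants, so the estate passes to Yamini's siblings and their issue per stirpes.
The estate is divided into 5 equal shares of 1/5 among Chetan, Falguni, Eshan, Kavita, Usha.
Chetan predeceased; the 1/5 allotted to Chetan's branch passes to Chetan's issue by representation.
The 1/5 is divided into 3 equal shares of 1/15 among Hemant, Bhavna, Neelam.
Hemant is living and takes 1/15.
Bhavna is living and takes 1/15.
Neelam is living and takes 1/15.
Falguni is living and takes 1/5.
Eshan predeceased; the 1/5 allotted to Eshan's branch passes to Eshan's issue by representation.
The 1/5 is divided into 3 equal shares of 1/15 among Sarita, Rajiv, Tarun.
Sarita is living and takes 1/15.
Rajiv is living and takes 1/15.
Tarun is living and takes 1/15.
Kavita is living and takes 1/5.
Usha is living and takes 1/5.

Bhavna 1/15; Falguni 1/5; Hemant 1/15; Kavita 1/5; Neelam 1/15; Rajiv 1/15; Sarita 1/15; Tarun 1/15; Usha 1/5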